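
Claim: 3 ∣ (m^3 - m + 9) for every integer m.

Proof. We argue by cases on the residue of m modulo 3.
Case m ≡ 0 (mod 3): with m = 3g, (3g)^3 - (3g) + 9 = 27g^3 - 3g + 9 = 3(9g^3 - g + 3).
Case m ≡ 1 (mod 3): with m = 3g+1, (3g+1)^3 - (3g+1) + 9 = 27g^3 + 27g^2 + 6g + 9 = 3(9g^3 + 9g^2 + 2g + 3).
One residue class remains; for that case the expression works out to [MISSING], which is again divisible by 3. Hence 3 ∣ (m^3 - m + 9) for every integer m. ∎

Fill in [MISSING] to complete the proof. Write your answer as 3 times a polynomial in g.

3(9g^3 + 18g^2 + 11g + 5)

Only m ≡ 2 (mod 3) is unaccounted for. Put m = 3g+2:
(3g+2)^3 - (3g+2) + 9 expands to 27g^3 + 54g^2 + 33g + 15,
and factoring out 3 leaves 3(9g^3 + 18g^2 + 11g + 5).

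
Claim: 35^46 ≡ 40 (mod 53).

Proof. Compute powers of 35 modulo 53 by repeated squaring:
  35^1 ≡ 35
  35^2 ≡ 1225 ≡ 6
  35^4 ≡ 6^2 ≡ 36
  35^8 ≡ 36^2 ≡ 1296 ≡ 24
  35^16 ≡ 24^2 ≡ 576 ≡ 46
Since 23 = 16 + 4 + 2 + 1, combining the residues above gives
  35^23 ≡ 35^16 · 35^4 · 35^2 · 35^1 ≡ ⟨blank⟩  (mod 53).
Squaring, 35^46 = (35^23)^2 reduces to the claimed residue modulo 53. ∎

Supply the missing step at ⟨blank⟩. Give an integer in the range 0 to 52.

Multiply the listed residues: 46 · 36 · 6 · 35 = 1656 → 9936 → 347760.
Reducing modulo 53: 347760 = 6561·53 + 27, so 35^23 ≡ 27.

27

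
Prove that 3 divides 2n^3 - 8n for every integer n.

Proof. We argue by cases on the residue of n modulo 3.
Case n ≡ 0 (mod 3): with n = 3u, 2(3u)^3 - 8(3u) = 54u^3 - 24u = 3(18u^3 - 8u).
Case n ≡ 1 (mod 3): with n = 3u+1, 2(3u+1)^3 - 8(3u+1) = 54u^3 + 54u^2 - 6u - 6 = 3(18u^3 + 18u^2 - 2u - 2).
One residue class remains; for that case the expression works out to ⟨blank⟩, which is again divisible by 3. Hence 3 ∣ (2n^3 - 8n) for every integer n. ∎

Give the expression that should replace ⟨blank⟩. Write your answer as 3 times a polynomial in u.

The residues treated are {0, 1}, so the missing case is n ≡ 2 (mod 3); write n = 3u+2.
Then 2(3u+2)^3 - 8(3u+2) = 54u^3 + 108u^2 + 48u = 3(18u^3 + 36u^2 + 16u).

3(18u^3 + 36u^2 + 16u)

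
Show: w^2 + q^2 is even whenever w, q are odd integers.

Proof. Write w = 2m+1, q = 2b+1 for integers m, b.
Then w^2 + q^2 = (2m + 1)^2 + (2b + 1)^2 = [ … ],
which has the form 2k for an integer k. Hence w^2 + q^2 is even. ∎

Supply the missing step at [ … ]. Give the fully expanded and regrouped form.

(2m + 1)^2 + (2b + 1)^2 = 4b^2 + 4b + 4m^2 + 4m + 2
= 2(2b^2 + 2b + 2m^2 + 2m + 1).
Since 2b^2 + 2b + 2m^2 + 2m + 1 is an integer, the sum of squares is of the form 2k for an integer k.

2(2b^2 + 2b + 2m^2 + 2m + 1)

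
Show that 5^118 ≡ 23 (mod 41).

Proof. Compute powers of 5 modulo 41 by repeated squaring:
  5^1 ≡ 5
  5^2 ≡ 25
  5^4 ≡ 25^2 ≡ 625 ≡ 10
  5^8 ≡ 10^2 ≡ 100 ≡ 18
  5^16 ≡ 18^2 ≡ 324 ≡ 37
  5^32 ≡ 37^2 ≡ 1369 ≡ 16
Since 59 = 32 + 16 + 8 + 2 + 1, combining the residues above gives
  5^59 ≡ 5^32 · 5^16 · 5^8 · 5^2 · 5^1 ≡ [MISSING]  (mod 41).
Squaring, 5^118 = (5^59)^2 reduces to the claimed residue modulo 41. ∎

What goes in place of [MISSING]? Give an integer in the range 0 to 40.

Multiply the listed residues: 16 · 37 · 18 · 25 · 5 = 592 → 10656 → 266400 → 1332000.
Reducing modulo 41: 1332000 = 32487·41 + 33, so 5^59 ≡ 33.

33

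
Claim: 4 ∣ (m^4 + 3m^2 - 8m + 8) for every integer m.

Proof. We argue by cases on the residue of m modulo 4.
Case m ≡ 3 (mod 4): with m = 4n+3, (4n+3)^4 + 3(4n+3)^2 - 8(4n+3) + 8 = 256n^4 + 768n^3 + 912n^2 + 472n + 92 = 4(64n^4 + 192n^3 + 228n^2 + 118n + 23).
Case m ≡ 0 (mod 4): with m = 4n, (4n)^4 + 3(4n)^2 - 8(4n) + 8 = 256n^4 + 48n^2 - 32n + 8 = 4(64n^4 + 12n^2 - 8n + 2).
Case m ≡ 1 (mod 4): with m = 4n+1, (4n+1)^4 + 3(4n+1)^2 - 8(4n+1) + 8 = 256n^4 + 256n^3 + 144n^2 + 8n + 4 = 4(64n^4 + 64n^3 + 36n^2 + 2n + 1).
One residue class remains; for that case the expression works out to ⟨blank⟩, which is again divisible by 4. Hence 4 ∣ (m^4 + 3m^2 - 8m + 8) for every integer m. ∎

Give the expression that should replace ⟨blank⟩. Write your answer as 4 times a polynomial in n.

4(64n^4 + 128n^3 + 108n^2 + 36n + 5)

The residues treated are {3, 0, 1}, so the missing case is m ≡ 2 (mod 4); write m = 4n+2.
Then (4n+2)^4 + 3(4n+2)^2 - 8(4n+2) + 8 = 256n^4 + 512n^3 + 432n^2 + 144n + 20 = 4(64n^4 + 128n^3 + 108n^2 + 36n + 5).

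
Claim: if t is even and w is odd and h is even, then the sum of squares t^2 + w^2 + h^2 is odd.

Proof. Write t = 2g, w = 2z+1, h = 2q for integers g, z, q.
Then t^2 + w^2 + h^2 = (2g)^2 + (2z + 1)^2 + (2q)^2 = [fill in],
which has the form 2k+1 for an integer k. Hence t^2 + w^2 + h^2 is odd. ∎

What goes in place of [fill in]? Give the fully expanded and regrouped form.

2(2g^2 + 2q^2 + 2z^2 + 2z) + 1

Expanding: (2g)^2 + (2z + 1)^2 + (2q)^2 = 4g^2 + 4q^2 + 4z^2 + 4z + 1.
Every term except the constant is even, so this is 2(2g^2 + 2q^2 + 2z^2 + 2z) + 1,
and 2g^2 + 2q^2 + 2z^2 + 2z ∈ ℤ gives the required form.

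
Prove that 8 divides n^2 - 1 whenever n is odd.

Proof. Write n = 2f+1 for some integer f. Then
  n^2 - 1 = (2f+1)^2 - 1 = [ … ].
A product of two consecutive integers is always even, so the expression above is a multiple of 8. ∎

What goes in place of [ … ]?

4f(f + 1)

(2f+1)^2 - 1 = 4f^2 + 4f + 1 - 1 = 4f^2 + 4f = 4f(f+1).
Since f and f+1 are consecutive, f(f+1) is even, and 4·(even) is a multiple of 8.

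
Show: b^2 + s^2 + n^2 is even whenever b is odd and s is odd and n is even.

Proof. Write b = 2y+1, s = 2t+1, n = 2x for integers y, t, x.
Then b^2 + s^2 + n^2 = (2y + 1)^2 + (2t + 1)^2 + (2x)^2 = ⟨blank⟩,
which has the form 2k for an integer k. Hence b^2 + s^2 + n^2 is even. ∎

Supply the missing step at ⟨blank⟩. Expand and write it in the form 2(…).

(2y + 1)^2 + (2t + 1)^2 + (2x)^2 = 4t^2 + 4t + 4x^2 + 4y^2 + 4y + 2
= 2(2t^2 + 2t + 2x^2 + 2y^2 + 2y + 1).
Since 2t^2 + 2t + 2x^2 + 2y^2 + 2y + 1 is an integer, the sum of squares is of the form 2k for an integer k.

2(2t^2 + 2t + 2x^2 + 2y^2 + 2y + 1)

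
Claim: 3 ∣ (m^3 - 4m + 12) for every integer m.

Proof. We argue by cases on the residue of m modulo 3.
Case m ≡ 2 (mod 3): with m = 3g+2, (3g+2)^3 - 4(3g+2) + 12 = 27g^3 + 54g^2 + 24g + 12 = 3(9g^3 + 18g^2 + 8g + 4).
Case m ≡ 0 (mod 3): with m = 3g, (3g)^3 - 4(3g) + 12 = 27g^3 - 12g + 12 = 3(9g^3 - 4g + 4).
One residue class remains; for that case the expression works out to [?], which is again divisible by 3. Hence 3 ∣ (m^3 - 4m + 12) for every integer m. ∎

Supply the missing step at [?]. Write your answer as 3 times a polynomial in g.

3(9g^3 + 9g^2 - g + 3)

The residues treated are {2, 0}, so the missing case is m ≡ 1 (mod 3); write m = 3g+1.
Then (3g+1)^3 - 4(3g+1) + 12 = 27g^3 + 27g^2 - 3g + 9 = 3(9g^3 + 9g^2 - g + 3).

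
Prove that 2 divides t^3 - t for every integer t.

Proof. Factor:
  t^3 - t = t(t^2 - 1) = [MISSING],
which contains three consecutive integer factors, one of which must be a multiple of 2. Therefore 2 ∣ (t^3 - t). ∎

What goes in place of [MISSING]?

(t - 1)t(t + 1)

t(t^2 - 1) = t(t - 1)(t + 1) = (t - 1)t(t + 1).
These three factors are consecutive integers, so their product is divisible by 2.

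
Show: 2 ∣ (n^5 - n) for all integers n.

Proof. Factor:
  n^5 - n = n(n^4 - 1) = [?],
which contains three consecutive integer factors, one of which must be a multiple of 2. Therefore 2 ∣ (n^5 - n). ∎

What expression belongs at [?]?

n^4 - 1 = (n^2 - 1)(n^2 + 1), and n^2 - 1 = (n-1)(n+1).
So n(n^4 - 1) = (n - 1)n(n + 1)(n^2 + 1).

(n - 1)n(n + 1)(n^2 + 1)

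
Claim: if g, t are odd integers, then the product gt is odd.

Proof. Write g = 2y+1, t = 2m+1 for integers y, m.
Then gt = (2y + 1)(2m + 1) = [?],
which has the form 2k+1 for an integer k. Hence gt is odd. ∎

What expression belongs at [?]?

2(2my + m + y) + 1

(2y + 1)(2m + 1) = 4my + 2m + 2y + 1
= 2(2my + m + y) + 1.
Since 2my + m + y is an integer, the product is of the form 2k+1 for an integer k.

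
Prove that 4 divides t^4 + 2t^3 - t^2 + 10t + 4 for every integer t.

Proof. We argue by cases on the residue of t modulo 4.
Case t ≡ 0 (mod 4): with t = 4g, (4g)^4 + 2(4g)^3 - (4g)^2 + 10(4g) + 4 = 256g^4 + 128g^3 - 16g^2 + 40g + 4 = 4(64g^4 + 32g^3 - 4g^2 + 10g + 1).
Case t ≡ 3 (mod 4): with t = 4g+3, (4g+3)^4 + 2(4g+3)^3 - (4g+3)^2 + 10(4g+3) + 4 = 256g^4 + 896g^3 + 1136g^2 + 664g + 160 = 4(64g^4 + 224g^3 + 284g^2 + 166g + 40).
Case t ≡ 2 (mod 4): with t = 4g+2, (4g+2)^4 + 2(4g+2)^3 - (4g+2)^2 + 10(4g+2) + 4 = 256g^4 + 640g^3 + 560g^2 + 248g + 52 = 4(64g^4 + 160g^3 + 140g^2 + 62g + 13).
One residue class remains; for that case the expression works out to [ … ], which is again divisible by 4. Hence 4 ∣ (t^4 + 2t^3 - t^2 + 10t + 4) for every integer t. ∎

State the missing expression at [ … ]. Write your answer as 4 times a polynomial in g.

4(64g^4 + 96g^3 + 44g^2 + 18g + 4)

Only t ≡ 1 (mod 4) is unaccounted for. Put t = 4g+1:
(4g+1)^4 + 2(4g+1)^3 - (4g+1)^2 + 10(4g+1) + 4 expands to 256g^4 + 384g^3 + 176g^2 + 72g + 16,
and factoring out 4 leaves 4(64g^4 + 96g^3 + 44g^2 + 18g + 4).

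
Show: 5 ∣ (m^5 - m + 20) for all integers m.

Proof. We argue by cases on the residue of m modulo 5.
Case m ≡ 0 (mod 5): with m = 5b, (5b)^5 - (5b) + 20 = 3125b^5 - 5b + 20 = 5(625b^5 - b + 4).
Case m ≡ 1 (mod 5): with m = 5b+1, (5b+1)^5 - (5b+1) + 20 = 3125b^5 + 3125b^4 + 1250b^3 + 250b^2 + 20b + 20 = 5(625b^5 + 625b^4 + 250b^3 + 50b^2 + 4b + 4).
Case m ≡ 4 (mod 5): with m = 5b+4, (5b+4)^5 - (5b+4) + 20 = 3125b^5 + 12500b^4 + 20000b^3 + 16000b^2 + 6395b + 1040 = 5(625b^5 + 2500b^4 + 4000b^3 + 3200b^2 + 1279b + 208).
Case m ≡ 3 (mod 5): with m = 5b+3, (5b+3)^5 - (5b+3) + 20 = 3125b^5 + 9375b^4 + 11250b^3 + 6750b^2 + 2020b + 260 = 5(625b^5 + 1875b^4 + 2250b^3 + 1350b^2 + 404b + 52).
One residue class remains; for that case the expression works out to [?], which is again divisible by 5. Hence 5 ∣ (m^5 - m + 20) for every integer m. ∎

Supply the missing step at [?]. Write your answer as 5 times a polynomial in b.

The residues treated are {0, 1, 4, 3}, so the missing case is m ≡ 2 (mod 5); write m = 5b+2.
Then (5b+2)^5 - (5b+2) + 20 = 3125b^5 + 6250b^4 + 5000b^3 + 2000b^2 + 395b + 50 = 5(625b^5 + 1250b^4 + 1000b^3 + 400b^2 + 79b + 10).

5(625b^5 + 1250b^4 + 1000b^3 + 400b^2 + 79b + 10)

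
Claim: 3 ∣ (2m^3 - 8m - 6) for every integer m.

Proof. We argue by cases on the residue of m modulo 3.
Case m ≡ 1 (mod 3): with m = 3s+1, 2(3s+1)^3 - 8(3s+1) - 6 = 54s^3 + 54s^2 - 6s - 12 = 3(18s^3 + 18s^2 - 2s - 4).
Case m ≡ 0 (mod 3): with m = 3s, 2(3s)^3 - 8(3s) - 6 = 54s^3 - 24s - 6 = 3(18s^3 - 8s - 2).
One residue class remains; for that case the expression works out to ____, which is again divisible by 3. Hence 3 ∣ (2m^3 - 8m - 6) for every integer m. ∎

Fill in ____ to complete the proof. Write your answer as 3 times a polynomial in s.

3(18s^3 + 36s^2 + 16s - 2)

The residues treated are {1, 0}, so the missing case is m ≡ 2 (mod 3); write m = 3s+2.
Then 2(3s+2)^3 - 8(3s+2) - 6 = 54s^3 + 108s^2 + 48s - 6 = 3(18s^3 + 36s^2 + 16s - 2).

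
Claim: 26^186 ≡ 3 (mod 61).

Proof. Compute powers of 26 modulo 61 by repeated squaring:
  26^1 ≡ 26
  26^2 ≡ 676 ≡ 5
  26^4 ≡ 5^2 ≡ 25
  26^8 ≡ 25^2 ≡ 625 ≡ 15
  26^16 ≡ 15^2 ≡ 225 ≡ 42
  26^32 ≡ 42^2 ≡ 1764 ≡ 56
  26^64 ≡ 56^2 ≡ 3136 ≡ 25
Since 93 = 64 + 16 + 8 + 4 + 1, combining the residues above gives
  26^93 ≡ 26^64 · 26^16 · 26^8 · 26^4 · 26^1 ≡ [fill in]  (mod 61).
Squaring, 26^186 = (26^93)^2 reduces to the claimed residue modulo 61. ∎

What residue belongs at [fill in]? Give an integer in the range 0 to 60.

53

26^64 · 26^16 · 26^8 · 26^4 · 26^1 ≡ 25 · 42 · 15 · 25 · 26 = 10237500.
10237500 mod 61 = 53, so 26^93 ≡ 53 (mod 61).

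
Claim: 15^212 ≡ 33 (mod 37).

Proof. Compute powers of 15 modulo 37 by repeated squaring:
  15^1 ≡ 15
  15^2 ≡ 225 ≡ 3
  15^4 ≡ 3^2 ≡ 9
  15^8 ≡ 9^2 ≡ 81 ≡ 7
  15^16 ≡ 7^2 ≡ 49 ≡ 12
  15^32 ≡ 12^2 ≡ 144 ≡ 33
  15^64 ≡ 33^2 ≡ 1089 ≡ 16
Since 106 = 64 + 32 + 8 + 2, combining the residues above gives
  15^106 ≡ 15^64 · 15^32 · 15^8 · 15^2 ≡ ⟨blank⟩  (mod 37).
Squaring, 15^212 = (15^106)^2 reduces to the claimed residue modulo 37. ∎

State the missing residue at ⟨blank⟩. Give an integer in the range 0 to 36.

25

15^64 · 15^32 · 15^8 · 15^2 ≡ 16 · 33 · 7 · 3 = 11088.
11088 mod 37 = 25, so 15^106 ≡ 25 (mod 37).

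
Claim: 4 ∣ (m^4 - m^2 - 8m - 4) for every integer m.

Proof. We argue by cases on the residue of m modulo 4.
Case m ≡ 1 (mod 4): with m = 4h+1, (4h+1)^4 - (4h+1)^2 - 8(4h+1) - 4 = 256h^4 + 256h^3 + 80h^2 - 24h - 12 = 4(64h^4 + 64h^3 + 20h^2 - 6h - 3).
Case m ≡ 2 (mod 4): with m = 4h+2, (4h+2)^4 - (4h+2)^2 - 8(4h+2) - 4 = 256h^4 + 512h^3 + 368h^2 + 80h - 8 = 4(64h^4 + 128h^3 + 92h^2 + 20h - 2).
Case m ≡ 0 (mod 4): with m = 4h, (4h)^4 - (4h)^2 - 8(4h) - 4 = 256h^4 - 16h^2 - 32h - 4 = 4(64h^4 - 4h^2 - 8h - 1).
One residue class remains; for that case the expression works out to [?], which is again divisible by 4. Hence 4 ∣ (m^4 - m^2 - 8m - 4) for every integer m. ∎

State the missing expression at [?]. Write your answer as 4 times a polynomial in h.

4(64h^4 + 192h^3 + 212h^2 + 94h + 11)

The residues treated are {1, 2, 0}, so the missing case is m ≡ 3 (mod 4); write m = 4h+3.
Then (4h+3)^4 - (4h+3)^2 - 8(4h+3) - 4 = 256h^4 + 768h^3 + 848h^2 + 376h + 44 = 4(64h^4 + 192h^3 + 212h^2 + 94h + 11).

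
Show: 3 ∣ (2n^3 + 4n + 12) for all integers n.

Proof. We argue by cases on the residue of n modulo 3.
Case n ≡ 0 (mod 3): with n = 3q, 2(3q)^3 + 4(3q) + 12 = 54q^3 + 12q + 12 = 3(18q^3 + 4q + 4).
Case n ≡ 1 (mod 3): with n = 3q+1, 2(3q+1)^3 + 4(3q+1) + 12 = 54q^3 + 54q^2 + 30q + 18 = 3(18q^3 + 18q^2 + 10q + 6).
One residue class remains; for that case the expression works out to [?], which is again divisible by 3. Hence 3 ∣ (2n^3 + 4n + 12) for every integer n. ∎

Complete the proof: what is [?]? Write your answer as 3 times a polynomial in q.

Only n ≡ 2 (mod 3) is unaccounted for. Put n = 3q+2:
2(3q+2)^3 + 4(3q+2) + 12 expands to 54q^3 + 108q^2 + 84q + 36,
and factoring out 3 leaves 3(18q^3 + 36q^2 + 28q + 12).

3(18q^3 + 36q^2 + 28q + 12)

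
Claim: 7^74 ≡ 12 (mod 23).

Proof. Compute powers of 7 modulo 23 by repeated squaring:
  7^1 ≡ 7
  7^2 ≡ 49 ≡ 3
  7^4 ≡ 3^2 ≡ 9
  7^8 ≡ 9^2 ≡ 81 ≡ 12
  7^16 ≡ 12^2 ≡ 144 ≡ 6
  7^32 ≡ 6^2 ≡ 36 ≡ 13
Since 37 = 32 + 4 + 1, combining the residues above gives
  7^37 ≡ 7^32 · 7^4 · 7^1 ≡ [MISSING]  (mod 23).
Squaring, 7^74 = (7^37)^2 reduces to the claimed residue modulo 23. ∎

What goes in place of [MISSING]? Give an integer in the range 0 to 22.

Multiply the listed residues: 13 · 9 · 7 = 117 → 819.
Reducing modulo 23: 819 = 35·23 + 14, so 7^37 ≡ 14.

14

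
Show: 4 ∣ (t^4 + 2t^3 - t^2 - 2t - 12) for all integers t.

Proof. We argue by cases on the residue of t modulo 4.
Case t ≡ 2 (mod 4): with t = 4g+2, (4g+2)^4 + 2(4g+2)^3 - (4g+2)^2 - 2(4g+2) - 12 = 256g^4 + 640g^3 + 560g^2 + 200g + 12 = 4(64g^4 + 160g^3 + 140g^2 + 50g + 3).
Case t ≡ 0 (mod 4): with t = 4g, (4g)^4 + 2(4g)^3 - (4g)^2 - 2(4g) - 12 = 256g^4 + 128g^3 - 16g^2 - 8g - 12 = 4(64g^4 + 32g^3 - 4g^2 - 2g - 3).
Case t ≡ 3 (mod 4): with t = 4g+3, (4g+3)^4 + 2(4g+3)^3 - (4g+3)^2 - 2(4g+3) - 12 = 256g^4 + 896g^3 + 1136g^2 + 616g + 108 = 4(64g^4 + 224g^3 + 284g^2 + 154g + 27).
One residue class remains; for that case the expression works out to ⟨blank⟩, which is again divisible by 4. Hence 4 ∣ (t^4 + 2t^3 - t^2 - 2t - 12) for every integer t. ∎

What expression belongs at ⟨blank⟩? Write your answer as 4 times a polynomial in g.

4(64g^4 + 96g^3 + 44g^2 + 6g - 3)

The residues treated are {2, 0, 3}, so the missing case is t ≡ 1 (mod 4); write t = 4g+1.
Then (4g+1)^4 + 2(4g+1)^3 - (4g+1)^2 - 2(4g+1) - 12 = 256g^4 + 384g^3 + 176g^2 + 24g - 12 = 4(64g^4 + 96g^3 + 44g^2 + 6g - 3).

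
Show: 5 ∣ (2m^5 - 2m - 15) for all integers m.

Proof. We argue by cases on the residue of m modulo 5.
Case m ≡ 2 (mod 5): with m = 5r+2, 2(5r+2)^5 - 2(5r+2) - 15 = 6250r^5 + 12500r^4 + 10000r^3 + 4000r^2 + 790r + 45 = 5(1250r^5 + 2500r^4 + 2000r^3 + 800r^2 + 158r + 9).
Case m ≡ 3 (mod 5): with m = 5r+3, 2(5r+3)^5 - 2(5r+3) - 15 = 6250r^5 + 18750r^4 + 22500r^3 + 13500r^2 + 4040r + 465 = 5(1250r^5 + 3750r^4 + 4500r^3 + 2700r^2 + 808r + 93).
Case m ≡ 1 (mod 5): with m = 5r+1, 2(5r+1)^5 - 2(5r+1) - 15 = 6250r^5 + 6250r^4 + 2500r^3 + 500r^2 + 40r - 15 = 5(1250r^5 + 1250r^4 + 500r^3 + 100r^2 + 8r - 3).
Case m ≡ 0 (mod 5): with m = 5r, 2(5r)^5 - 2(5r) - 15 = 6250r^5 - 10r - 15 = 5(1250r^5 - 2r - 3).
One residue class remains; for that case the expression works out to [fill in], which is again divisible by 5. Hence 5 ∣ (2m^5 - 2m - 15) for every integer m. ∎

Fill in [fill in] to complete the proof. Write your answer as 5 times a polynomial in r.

The residues treated are {2, 3, 1, 0}, so the missing case is m ≡ 4 (mod 5); write m = 5r+4.
Then 2(5r+4)^5 - 2(5r+4) - 15 = 6250r^5 + 25000r^4 + 40000r^3 + 32000r^2 + 12790r + 2025 = 5(1250r^5 + 5000r^4 + 8000r^3 + 6400r^2 + 2558r + 405).

5(1250r^5 + 5000r^4 + 8000r^3 + 6400r^2 + 2558r + 405)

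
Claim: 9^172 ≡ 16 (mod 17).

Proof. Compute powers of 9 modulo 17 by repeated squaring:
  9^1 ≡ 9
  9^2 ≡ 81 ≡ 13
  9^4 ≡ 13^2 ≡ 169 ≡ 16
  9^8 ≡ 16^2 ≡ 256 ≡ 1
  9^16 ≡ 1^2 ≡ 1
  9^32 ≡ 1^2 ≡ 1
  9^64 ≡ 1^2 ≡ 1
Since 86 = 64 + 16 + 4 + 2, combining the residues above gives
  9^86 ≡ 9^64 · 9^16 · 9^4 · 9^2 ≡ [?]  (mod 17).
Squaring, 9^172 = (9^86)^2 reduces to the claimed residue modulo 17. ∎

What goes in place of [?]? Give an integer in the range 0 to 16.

4

9^64 · 9^16 · 9^4 · 9^2 ≡ 1 · 1 · 16 · 13 = 208.
208 mod 17 = 4, so 9^86 ≡ 4 (mod 17).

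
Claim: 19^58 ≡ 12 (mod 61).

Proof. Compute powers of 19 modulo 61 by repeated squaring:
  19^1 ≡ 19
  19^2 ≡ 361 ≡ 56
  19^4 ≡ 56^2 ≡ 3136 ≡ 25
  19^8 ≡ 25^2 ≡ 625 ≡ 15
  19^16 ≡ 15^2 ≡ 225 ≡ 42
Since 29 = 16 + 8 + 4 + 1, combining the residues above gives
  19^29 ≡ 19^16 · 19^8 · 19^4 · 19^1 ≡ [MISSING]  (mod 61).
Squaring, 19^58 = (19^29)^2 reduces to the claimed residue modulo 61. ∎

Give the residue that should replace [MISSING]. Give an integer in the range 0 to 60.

45

19^16 · 19^8 · 19^4 · 19^1 ≡ 42 · 15 · 25 · 19 = 299250.
299250 mod 61 = 45, so 19^29 ≡ 45 (mod 61).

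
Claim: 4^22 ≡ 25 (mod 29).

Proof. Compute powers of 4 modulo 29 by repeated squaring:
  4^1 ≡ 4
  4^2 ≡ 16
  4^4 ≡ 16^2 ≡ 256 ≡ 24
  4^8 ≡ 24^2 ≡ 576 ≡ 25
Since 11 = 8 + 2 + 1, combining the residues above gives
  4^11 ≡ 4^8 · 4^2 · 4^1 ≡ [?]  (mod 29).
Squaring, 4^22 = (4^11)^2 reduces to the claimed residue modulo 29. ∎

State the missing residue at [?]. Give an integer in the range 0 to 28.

5

Multiply the listed residues: 25 · 16 · 4 = 400 → 1600.
Reducing modulo 29: 1600 = 55·29 + 5, so 4^11 ≡ 5.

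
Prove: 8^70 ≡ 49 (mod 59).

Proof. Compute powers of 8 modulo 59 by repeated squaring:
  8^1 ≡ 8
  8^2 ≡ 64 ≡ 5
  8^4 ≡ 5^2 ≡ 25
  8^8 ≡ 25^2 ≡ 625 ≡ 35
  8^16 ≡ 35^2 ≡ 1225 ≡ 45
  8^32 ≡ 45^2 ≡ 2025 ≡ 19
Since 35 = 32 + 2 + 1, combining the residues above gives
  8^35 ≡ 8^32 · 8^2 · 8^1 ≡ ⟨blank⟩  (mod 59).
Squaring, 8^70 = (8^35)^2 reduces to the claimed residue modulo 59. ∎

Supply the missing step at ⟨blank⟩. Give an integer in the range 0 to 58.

52

Multiply the listed residues: 19 · 5 · 8 = 95 → 760.
Reducing modulo 59: 760 = 12·59 + 52, so 8^35 ≡ 52.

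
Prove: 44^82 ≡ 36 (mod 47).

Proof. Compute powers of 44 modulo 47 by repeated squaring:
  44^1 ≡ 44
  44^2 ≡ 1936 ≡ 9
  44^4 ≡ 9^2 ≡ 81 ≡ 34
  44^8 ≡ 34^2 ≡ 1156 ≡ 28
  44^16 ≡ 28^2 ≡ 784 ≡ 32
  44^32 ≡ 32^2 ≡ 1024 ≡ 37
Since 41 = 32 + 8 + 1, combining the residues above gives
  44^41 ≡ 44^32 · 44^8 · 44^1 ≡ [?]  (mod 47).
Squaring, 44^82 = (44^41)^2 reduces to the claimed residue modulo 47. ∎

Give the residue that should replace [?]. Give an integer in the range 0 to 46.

Multiply the listed residues: 37 · 28 · 44 = 1036 → 45584.
Reducing modulo 47: 45584 = 969·47 + 41, so 44^41 ≡ 41.

41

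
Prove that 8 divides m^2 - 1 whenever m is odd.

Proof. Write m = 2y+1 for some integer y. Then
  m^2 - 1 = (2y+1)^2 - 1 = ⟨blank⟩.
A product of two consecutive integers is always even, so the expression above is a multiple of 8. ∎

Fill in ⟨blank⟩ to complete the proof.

(2y+1)^2 - 1 = 4y^2 + 4y + 1 - 1 = 4y^2 + 4y = 4y(y+1).
Since y and y+1 are consecutive, y(y+1) is even, and 4·(even) is a multiple of 8.

4y(y + 1)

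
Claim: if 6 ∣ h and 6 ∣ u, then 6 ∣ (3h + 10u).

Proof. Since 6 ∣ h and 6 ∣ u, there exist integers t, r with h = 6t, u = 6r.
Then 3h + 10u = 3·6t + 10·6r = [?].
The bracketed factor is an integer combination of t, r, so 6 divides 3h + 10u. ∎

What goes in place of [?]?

Each term has a factor of 6: 3·6t + 10·6r = 6·(10r + 3t).
Since 10r + 3t is an integer, 6 ∣ (3h + 10u).

6(10r + 3t)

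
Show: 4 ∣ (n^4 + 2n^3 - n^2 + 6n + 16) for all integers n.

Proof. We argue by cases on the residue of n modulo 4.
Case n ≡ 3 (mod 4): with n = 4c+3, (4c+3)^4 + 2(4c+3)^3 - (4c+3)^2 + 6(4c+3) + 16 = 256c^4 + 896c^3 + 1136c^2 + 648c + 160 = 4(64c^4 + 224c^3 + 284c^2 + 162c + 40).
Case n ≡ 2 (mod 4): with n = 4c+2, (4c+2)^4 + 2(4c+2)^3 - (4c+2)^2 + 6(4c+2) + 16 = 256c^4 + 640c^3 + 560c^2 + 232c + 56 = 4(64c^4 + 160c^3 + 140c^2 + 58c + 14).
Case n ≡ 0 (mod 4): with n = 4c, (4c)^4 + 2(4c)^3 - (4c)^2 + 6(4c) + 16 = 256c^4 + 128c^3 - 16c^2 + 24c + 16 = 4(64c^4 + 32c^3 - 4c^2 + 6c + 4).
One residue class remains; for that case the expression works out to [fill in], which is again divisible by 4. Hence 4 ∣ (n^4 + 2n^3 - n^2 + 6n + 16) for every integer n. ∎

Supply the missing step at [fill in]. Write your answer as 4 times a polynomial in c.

The residues treated are {3, 2, 0}, so the missing case is n ≡ 1 (mod 4); write n = 4c+1.
Then (4c+1)^4 + 2(4c+1)^3 - (4c+1)^2 + 6(4c+1) + 16 = 256c^4 + 384c^3 + 176c^2 + 56c + 24 = 4(64c^4 + 96c^3 + 44c^2 + 14c + 6).

4(64c^4 + 96c^3 + 44c^2 + 14c + 6)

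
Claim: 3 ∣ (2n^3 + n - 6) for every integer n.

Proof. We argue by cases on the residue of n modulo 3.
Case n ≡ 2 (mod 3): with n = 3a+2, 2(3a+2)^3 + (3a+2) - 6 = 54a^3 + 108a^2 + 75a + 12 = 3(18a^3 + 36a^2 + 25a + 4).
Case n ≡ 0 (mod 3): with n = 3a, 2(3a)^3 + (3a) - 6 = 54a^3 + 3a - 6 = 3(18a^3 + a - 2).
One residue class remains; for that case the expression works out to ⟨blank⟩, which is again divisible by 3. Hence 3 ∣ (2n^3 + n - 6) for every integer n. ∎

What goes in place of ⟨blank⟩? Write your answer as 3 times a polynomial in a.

3(18a^3 + 18a^2 + 7a - 1)

The residues treated are {2, 0}, so the missing case is n ≡ 1 (mod 3); write n = 3a+1.
Then 2(3a+1)^3 + (3a+1) - 6 = 54a^3 + 54a^2 + 21a - 3 = 3(18a^3 + 18a^2 + 7a - 1).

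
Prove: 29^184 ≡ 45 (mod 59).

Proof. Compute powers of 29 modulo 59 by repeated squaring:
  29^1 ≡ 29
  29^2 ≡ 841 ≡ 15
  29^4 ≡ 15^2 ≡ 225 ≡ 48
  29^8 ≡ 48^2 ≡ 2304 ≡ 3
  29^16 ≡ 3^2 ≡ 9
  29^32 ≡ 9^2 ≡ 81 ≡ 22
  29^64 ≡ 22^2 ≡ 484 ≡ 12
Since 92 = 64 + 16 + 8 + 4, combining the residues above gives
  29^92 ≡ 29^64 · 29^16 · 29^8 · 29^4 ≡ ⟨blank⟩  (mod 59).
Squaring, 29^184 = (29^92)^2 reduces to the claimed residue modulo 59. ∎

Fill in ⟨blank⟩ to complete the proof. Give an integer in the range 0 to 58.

35

29^64 · 29^16 · 29^8 · 29^4 ≡ 12 · 9 · 3 · 48 = 15552.
15552 mod 59 = 35, so 29^92 ≡ 35 (mod 59).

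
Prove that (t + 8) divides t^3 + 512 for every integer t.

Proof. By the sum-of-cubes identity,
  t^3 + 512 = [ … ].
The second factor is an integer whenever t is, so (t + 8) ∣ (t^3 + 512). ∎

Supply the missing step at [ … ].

(t + 8)(t^2 - 8t + 64)

a^3 + b^3 = (a + b)(a^2 - ab + b^2). With a = t, b = 8:
t^3 + 512 = (t + 8)(t^2 - 8t + 64).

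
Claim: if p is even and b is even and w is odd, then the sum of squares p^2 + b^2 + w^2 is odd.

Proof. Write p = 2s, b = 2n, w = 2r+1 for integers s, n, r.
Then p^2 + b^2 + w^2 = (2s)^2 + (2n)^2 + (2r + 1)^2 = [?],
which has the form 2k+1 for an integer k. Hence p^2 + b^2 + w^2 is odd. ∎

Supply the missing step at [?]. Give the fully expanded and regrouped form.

(2s)^2 + (2n)^2 + (2r + 1)^2 = 4n^2 + 4r^2 + 4r + 4s^2 + 1
= 2(2n^2 + 2r^2 + 2r + 2s^2) + 1.
Since 2n^2 + 2r^2 + 2r + 2s^2 is an integer, the sum of squares is of the form 2k+1 for an integer k.

2(2n^2 + 2r^2 + 2r + 2s^2) + 1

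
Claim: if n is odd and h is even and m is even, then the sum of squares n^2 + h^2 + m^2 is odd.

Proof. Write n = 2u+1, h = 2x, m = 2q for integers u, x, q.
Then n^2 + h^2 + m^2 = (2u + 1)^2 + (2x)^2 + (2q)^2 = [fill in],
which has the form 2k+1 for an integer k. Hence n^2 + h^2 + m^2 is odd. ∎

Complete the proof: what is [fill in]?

2(2q^2 + 2u^2 + 2u + 2x^2) + 1

(2u + 1)^2 + (2x)^2 + (2q)^2 = 4q^2 + 4u^2 + 4u + 4x^2 + 1
= 2(2q^2 + 2u^2 + 2u + 2x^2) + 1.
Since 2q^2 + 2u^2 + 2u + 2x^2 is an integer, the sum of squares is of the form 2k+1 for an integer k.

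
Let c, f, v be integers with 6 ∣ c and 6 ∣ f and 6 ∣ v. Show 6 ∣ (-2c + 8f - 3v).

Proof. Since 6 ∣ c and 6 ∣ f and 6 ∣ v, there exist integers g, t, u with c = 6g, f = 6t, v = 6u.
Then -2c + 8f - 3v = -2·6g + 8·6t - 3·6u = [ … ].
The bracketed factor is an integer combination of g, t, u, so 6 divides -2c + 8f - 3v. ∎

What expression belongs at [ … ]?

6(-2g + 8t - 3u)

Each term has a factor of 6: -2·6g + 8·6t - 3·6u = 6·(-2g + 8t - 3u).
Since -2g + 8t - 3u is an integer, 6 ∣ (-2c + 8f - 3v).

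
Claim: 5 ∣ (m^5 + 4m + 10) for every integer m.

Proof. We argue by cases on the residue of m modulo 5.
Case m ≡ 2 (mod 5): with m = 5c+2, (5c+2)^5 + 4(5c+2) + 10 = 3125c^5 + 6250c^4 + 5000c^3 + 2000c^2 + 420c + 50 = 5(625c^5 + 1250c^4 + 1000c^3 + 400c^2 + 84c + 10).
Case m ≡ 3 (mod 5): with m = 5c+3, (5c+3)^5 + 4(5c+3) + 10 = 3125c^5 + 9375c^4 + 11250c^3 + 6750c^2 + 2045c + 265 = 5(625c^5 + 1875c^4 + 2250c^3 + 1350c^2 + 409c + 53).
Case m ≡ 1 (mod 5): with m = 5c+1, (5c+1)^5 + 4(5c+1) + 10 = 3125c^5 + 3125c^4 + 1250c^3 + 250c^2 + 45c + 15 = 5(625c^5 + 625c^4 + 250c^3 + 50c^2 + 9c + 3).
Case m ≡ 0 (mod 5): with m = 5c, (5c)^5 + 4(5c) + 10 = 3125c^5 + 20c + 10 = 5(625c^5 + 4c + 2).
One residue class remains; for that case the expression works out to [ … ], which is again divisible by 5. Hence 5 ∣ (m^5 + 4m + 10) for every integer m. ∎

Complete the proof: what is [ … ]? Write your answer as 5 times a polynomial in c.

5(625c^5 + 2500c^4 + 4000c^3 + 3200c^2 + 1284c + 210)

Only m ≡ 4 (mod 5) is unaccounted for. Put m = 5c+4:
(5c+4)^5 + 4(5c+4) + 10 expands to 3125c^5 + 12500c^4 + 20000c^3 + 16000c^2 + 6420c + 1050,
and factoring out 5 leaves 5(625c^5 + 2500c^4 + 4000c^3 + 3200c^2 + 1284c + 210).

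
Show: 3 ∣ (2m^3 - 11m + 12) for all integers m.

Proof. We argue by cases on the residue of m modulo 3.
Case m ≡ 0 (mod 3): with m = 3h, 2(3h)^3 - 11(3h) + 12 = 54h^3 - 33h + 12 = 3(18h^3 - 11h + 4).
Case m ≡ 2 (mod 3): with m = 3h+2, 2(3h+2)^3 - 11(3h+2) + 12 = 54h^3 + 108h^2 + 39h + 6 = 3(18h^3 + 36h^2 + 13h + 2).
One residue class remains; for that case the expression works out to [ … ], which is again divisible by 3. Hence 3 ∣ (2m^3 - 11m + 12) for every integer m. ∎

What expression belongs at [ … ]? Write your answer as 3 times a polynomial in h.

Only m ≡ 1 (mod 3) is unaccounted for. Put m = 3h+1:
2(3h+1)^3 - 11(3h+1) + 12 expands to 54h^3 + 54h^2 - 15h + 3,
and factoring out 3 leaves 3(18h^3 + 18h^2 - 5h + 1).

3(18h^3 + 18h^2 - 5h + 1)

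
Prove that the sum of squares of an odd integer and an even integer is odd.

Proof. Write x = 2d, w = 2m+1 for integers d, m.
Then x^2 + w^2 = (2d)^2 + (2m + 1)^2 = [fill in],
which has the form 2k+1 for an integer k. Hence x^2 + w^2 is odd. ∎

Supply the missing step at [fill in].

2(2d^2 + 2m^2 + 2m) + 1

Expanding: (2d)^2 + (2m + 1)^2 = 4d^2 + 4m^2 + 4m + 1.
Every term except the constant is even, so this is 2(2d^2 + 2m^2 + 2m) + 1,
and 2d^2 + 2m^2 + 2m ∈ ℤ gives the required form.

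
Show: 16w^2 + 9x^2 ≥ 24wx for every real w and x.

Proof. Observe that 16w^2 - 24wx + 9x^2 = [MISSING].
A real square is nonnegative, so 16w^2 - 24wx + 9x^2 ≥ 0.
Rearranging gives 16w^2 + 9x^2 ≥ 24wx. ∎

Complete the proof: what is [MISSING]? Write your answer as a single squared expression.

(4w - 3x)^2

The leading and trailing coefficients are 4^2 and 3^2, and 24 = 2·4·3, so the trinomial is (4w - 3x)^2.
Hence 16w^2 - 24wx + 9x^2 ≥ 0.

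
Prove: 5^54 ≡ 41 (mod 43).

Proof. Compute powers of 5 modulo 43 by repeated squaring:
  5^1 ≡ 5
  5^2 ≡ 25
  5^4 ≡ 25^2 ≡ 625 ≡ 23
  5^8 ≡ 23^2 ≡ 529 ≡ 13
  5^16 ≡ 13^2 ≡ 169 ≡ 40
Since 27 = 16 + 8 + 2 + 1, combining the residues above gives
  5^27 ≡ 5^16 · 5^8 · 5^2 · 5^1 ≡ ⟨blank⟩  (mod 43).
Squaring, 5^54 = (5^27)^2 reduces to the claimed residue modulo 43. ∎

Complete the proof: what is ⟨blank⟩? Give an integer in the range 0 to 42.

Multiply the listed residues: 40 · 13 · 25 · 5 = 520 → 13000 → 65000.
Reducing modulo 43: 65000 = 1511·43 + 27, so 5^27 ≡ 27.

27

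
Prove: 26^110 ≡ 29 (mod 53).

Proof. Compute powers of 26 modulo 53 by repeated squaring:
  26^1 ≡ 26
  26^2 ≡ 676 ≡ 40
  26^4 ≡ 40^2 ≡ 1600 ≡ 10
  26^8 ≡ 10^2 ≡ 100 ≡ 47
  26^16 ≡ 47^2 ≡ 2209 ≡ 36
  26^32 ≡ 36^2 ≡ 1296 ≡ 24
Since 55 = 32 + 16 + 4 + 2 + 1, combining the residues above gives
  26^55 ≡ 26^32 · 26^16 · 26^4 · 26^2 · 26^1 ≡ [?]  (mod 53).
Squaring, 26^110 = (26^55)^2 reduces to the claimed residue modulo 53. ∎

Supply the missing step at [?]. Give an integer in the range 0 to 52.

26^32 · 26^16 · 26^4 · 26^2 · 26^1 ≡ 24 · 36 · 10 · 40 · 26 = 8985600.
8985600 mod 53 = 33, so 26^55 ≡ 33 (mod 53).

33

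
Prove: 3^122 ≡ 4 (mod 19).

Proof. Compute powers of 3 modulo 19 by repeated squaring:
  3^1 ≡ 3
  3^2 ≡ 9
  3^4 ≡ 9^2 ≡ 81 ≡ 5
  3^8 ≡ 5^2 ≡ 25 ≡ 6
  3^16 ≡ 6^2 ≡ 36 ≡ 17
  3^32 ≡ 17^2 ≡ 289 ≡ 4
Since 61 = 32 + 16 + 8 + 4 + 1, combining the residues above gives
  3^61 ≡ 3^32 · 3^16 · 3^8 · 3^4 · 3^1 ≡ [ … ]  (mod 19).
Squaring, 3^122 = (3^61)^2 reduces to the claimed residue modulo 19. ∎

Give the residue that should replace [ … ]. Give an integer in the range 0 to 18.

2

3^32 · 3^16 · 3^8 · 3^4 · 3^1 ≡ 4 · 17 · 6 · 5 · 3 = 6120.
6120 mod 19 = 2, so 3^61 ≡ 2 (mod 19).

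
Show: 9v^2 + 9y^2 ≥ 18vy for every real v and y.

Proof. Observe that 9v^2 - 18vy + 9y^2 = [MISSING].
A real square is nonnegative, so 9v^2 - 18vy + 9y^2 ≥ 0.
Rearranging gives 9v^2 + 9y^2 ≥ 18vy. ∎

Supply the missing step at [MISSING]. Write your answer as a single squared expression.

(3v - 3y)^2

9v^2 - 18vy + 9y^2 is a perfect-square trinomial: the outer terms are (3v)^2 and (3y)^2, and the cross term is -2·3v·3y.
So 9v^2 - 18vy + 9y^2 = (3v - 3y)^2 ≥ 0.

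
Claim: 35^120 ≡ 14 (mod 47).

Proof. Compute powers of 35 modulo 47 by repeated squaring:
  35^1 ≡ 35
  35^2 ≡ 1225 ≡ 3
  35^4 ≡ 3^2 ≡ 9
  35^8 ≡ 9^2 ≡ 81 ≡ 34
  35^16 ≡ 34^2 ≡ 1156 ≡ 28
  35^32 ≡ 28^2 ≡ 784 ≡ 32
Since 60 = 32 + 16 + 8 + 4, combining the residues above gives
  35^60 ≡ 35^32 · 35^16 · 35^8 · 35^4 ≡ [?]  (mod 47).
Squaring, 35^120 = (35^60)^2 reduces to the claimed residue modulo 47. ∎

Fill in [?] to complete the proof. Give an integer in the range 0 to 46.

35^32 · 35^16 · 35^8 · 35^4 ≡ 32 · 28 · 34 · 9 = 274176.
274176 mod 47 = 25, so 35^60 ≡ 25 (mod 47).

25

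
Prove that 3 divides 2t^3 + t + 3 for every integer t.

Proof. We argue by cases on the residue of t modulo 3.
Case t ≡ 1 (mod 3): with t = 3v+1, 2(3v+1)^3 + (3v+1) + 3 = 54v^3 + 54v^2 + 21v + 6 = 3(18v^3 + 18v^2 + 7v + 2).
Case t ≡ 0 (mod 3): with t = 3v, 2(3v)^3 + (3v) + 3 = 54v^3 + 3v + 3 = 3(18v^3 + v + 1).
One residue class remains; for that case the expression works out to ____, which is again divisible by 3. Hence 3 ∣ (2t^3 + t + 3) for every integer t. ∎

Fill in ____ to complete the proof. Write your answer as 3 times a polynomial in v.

Only t ≡ 2 (mod 3) is unaccounted for. Put t = 3v+2:
2(3v+2)^3 + (3v+2) + 3 expands to 54v^3 + 108v^2 + 75v + 21,
and factoring out 3 leaves 3(18v^3 + 36v^2 + 25v + 7).

3(18v^3 + 36v^2 + 25v + 7)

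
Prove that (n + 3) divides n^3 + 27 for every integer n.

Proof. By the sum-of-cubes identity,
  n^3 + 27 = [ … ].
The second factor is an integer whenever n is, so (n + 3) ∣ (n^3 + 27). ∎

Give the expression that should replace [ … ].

(n + 3)(n^2 - 3n + 9)

Polynomial division of n^3 + 27 by n + 3 leaves remainder 0 and quotient n^2 - 3n + 9.
Hence n^3 + 27 = (n + 3)(n^2 - 3n + 9).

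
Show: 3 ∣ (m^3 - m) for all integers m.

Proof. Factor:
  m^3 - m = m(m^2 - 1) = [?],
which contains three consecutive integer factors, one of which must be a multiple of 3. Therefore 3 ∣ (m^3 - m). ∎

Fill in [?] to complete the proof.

m(m^2 - 1) = m(m - 1)(m + 1) = (m - 1)m(m + 1).
These three factors are consecutive integers, so their product is divisible by 3.

(m - 1)m(m + 1)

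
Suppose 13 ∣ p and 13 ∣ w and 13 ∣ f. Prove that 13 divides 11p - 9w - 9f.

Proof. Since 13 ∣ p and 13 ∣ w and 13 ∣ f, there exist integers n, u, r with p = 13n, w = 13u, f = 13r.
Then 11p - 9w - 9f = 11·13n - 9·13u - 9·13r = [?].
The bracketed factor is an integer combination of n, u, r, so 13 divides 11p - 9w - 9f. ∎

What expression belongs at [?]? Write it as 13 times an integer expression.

Each term has a factor of 13: 11·13n - 9·13u - 9·13r = 13·(11n - 9r - 9u).
Since 11n - 9r - 9u is an integer, 13 ∣ (11p - 9w - 9f).

13(11n - 9r - 9u)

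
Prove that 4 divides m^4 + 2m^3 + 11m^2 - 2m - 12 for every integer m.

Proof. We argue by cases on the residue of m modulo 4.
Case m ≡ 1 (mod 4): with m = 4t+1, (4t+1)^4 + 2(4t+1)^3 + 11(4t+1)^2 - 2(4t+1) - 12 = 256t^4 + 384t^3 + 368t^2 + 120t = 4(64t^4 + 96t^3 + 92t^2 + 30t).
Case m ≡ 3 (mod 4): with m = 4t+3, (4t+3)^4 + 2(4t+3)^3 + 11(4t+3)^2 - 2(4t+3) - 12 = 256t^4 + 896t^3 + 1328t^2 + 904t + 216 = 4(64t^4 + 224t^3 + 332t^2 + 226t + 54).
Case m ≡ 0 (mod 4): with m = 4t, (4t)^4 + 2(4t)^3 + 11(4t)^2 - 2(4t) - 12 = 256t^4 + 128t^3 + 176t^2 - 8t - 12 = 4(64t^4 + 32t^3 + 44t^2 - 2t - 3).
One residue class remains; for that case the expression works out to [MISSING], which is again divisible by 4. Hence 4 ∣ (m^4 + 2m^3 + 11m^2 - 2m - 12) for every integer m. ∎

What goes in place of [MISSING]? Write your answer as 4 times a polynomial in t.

4(64t^4 + 160t^3 + 188t^2 + 98t + 15)

The residues treated are {1, 3, 0}, so the missing case is m ≡ 2 (mod 4); write m = 4t+2.
Then (4t+2)^4 + 2(4t+2)^3 + 11(4t+2)^2 - 2(4t+2) - 12 = 256t^4 + 640t^3 + 752t^2 + 392t + 60 = 4(64t^4 + 160t^3 + 188t^2 + 98t + 15).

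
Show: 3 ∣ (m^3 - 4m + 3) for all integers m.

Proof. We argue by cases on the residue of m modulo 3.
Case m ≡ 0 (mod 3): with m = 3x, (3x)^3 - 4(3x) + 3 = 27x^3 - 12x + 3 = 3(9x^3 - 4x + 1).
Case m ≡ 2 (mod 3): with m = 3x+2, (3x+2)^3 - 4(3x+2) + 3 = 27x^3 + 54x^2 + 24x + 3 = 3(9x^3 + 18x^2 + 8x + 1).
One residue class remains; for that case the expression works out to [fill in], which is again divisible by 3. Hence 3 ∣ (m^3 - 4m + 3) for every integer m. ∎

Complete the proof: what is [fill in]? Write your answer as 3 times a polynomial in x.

3(9x^3 + 9x^2 - x)

The residues treated are {0, 2}, so the missing case is m ≡ 1 (mod 3); write m = 3x+1.
Then (3x+1)^3 - 4(3x+1) + 3 = 27x^3 + 27x^2 - 3x = 3(9x^3 + 9x^2 - x).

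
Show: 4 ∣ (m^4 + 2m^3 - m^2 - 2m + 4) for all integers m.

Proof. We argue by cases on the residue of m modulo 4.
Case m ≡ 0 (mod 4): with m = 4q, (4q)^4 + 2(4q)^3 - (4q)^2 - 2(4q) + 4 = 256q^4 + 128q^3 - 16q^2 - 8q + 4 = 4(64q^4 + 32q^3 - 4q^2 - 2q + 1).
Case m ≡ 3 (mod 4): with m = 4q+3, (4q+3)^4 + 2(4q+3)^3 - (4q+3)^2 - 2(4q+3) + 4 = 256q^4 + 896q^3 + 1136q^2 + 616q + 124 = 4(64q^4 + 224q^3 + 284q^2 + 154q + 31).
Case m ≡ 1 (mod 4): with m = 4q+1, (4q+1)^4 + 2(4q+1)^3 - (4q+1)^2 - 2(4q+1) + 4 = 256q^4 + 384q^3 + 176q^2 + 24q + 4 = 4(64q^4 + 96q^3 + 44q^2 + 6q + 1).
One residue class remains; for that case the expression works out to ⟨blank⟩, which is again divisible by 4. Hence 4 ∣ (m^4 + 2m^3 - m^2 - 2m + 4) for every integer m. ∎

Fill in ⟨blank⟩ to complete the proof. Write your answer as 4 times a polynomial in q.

4(64q^4 + 160q^3 + 140q^2 + 50q + 7)

The residues treated are {0, 3, 1}, so the missing case is m ≡ 2 (mod 4); write m = 4q+2.
Then (4q+2)^4 + 2(4q+2)^3 - (4q+2)^2 - 2(4q+2) + 4 = 256q^4 + 640q^3 + 560q^2 + 200q + 28 = 4(64q^4 + 160q^3 + 140q^2 + 50q + 7).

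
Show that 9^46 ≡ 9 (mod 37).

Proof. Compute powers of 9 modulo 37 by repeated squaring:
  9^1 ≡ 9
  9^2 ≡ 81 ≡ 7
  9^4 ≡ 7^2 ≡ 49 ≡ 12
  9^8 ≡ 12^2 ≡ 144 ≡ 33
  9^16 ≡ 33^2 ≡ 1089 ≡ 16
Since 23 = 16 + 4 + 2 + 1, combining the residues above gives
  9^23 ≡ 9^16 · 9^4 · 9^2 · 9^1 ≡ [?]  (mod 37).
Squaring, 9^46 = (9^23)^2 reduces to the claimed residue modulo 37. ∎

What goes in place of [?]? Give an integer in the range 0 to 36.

Multiply the listed residues: 16 · 12 · 7 · 9 = 192 → 1344 → 12096.
Reducing modulo 37: 12096 = 326·37 + 34, so 9^23 ≡ 34.

34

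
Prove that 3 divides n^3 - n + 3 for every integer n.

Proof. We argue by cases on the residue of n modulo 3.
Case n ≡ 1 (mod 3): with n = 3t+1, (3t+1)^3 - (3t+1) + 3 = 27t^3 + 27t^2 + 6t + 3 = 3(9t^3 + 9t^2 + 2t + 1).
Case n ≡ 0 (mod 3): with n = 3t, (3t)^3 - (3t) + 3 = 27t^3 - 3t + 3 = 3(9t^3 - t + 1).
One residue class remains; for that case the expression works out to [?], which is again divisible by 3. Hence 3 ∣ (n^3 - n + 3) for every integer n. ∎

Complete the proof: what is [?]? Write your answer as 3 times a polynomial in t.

The residues treated are {1, 0}, so the missing case is n ≡ 2 (mod 3); write n = 3t+2.
Then (3t+2)^3 - (3t+2) + 3 = 27t^3 + 54t^2 + 33t + 9 = 3(9t^3 + 18t^2 + 11t + 3).

3(9t^3 + 18t^2 + 11t + 3)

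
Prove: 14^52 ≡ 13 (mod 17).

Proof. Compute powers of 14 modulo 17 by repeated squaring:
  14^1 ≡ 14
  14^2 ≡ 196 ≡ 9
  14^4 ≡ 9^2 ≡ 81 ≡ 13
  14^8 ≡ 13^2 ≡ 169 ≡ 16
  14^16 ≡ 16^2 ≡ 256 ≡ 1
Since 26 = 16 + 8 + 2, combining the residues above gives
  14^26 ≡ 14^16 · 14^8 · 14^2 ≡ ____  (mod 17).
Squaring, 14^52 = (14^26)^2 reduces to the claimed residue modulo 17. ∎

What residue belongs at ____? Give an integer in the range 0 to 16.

14^16 · 14^8 · 14^2 ≡ 1 · 16 · 9 = 144.
144 mod 17 = 8, so 14^26 ≡ 8 (mod 17).

8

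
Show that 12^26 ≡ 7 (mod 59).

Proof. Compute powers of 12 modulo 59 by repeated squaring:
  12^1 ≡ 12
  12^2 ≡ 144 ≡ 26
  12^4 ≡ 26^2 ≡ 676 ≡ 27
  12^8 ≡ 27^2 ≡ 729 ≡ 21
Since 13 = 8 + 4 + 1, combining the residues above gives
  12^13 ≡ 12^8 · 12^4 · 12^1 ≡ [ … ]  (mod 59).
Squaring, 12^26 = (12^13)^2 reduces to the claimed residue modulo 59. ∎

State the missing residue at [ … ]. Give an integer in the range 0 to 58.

19

12^8 · 12^4 · 12^1 ≡ 21 · 27 · 12 = 6804.
6804 mod 59 = 19, so 12^13 ≡ 19 (mod 59).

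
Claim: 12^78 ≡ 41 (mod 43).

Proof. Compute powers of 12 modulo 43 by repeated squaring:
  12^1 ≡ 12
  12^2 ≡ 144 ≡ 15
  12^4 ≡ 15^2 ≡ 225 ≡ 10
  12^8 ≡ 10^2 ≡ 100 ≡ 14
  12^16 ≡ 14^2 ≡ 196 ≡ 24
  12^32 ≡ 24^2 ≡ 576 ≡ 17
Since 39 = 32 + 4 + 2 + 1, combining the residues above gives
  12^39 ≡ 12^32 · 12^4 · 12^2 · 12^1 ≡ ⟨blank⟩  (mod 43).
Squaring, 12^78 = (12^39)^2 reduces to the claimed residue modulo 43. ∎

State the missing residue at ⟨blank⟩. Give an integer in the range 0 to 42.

Multiply the listed residues: 17 · 10 · 15 · 12 = 170 → 2550 → 30600.
Reducing modulo 43: 30600 = 711·43 + 27, so 12^39 ≡ 27.

27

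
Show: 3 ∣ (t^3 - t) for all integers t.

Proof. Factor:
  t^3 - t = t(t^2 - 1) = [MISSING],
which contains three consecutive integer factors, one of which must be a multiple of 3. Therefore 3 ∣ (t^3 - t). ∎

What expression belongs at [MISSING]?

t(t^2 - 1) = t(t - 1)(t + 1) = (t - 1)t(t + 1).
These three factors are consecutive integers, so their product is divisible by 3.

(t - 1)t(t + 1)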